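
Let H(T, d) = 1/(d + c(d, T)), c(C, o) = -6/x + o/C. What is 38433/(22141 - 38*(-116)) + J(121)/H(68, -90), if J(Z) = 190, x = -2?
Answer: -3983650141/238941 ≈ -16672.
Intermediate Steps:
c(C, o) = 3 + o/C (c(C, o) = -6/(-2) + o/C = -6*(-½) + o/C = 3 + o/C)
H(T, d) = 1/(3 + d + T/d) (H(T, d) = 1/(d + (3 + T/d)) = 1/(3 + d + T/d))
38433/(22141 - 38*(-116)) + J(121)/H(68, -90) = 38433/(22141 - 38*(-116)) + 190/((-90/(68 + (-90)² + 3*(-90)))) = 38433/(22141 - 1*(-4408)) + 190/((-90/(68 + 8100 - 270))) = 38433/(22141 + 4408) + 190/((-90/7898)) = 38433/26549 + 190/((-90*1/7898)) = 38433*(1/26549) + 190/(-45/3949) = 38433/26549 + 190*(-3949/45) = 38433/26549 - 150062/9 = -3983650141/238941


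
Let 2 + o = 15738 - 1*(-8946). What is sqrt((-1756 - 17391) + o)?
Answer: 3*sqrt(615) ≈ 74.398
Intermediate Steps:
o = 24682 (o = -2 + (15738 - 1*(-8946)) = -2 + (15738 + 8946) = -2 + 24684 = 24682)
sqrt((-1756 - 17391) + o) = sqrt((-1756 - 17391) + 24682) = sqrt(-19147 + 24682) = sqrt(5535) = 3*sqrt(615)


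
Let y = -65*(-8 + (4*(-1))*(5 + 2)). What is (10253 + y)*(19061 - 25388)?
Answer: -79675911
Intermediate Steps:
y = 2340 (y = -65*(-8 - 4*7) = -65*(-8 - 28) = -65*(-36) = 2340)
(10253 + y)*(19061 - 25388) = (10253 + 2340)*(19061 - 25388) = 12593*(-6327) = -79675911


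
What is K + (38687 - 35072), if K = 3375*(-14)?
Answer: -43635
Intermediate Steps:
K = -47250
K + (38687 - 35072) = -47250 + (38687 - 35072) = -47250 + 3615 = -43635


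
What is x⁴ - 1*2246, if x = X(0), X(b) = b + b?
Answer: -2246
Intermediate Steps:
X(b) = 2*b
x = 0 (x = 2*0 = 0)
x⁴ - 1*2246 = 0⁴ - 1*2246 = 0 - 2246 = -2246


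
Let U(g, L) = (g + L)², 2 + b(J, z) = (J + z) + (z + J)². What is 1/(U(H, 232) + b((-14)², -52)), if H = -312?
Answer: 1/27278 ≈ 3.6660e-5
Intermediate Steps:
b(J, z) = -2 + J + z + (J + z)² (b(J, z) = -2 + ((J + z) + (z + J)²) = -2 + ((J + z) + (J + z)²) = -2 + (J + z + (J + z)²) = -2 + J + z + (J + z)²)
U(g, L) = (L + g)²
1/(U(H, 232) + b((-14)², -52)) = 1/((232 - 312)² + (-2 + (-14)² - 52 + ((-14)² - 52)²)) = 1/((-80)² + (-2 + 196 - 52 + (196 - 52)²)) = 1/(6400 + (-2 + 196 - 52 + 144²)) = 1/(6400 + (-2 + 196 - 52 + 20736)) = 1/(6400 + 20878) = 1/27278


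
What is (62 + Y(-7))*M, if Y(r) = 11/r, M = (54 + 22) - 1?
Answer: 31725/7 ≈ 4532.1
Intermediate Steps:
M = 75 (M = 76 - 1 = 75)
(62 + Y(-7))*M = (62 + 11/(-7))*75 = (62 + 11*(-⅐))*75 = (62 - 11/7)*75 = (423/7)*75 = 31725/7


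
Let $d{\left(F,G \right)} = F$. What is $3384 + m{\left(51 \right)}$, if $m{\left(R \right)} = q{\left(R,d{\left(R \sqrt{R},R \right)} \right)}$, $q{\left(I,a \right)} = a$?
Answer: $3384 + 51 \sqrt{51} \approx 3748.2$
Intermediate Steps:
$m{\left(R \right)} = R^{\frac{3}{2}}$ ($m{\left(R \right)} = R \sqrt{R} = R^{\frac{3}{2}}$)
$3384 + m{\left(51 \right)} = 3384 + 51^{\frac{3}{2}} = 3384 + 51 \sqrt{51}$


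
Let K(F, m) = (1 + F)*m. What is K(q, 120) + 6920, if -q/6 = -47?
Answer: 40880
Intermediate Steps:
q = 282 (q = -6*(-47) = 282)
K(F, m) = m*(1 + F)
K(q, 120) + 6920 = 120*(1 + 282) + 6920 = 120*283 + 6920 = 33960 + 6920 = 40880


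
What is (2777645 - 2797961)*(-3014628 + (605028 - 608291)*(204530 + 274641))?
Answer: 31826021693916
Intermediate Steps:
(2777645 - 2797961)*(-3014628 + (605028 - 608291)*(204530 + 274641)) = -20316*(-3014628 - 3263*479171) = -20316*(-3014628 - 1563534973) = -20316*(-1566549601) = 31826021693916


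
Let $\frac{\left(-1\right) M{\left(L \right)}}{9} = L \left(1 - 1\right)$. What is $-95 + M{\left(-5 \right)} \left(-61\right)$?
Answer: $-95$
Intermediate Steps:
$M{\left(L \right)} = 0$ ($M{\left(L \right)} = - 9 L \left(1 - 1\right) = - 9 L 0 = \left(-9\right) 0 = 0$)
$-95 + M{\left(-5 \right)} \left(-61\right) = -95 + 0 \left(-61\right) = -95 + 0 = -95$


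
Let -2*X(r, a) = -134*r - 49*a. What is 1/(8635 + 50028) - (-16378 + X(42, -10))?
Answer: 810077368/58663 ≈ 13809.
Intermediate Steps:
X(r, a) = 67*r + 49*a/2 (X(r, a) = -(-134*r - 49*a)/2 = 67*r + 49*a/2)
1/(8635 + 50028) - (-16378 + X(42, -10)) = 1/(8635 + 50028) - (-16378 + (67*42 + (49/2)*(-10))) = 1/58663 - (-16378 + (2814 - 245)) = 1/58663 - (-16378 + 2569) = 1/58663 - 1*(-13809) = 1/58663 + 13809 = 810077368/58663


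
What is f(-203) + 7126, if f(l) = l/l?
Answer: 7127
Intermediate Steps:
f(l) = 1
f(-203) + 7126 = 1 + 7126 = 7127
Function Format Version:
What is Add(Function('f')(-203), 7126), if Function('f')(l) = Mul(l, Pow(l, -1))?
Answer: 7127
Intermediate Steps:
Function('f')(l) = 1
Add(Function('f')(-203), 7126) = Add(1, 7126) = 7127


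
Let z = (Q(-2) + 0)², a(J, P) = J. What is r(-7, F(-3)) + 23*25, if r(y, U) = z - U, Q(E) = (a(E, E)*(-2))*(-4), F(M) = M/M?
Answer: 830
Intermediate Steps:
F(M) = 1
Q(E) = 8*E (Q(E) = (E*(-2))*(-4) = -2*E*(-4) = 8*E)
z = 256 (z = (8*(-2) + 0)² = (-16 + 0)² = (-16)² = 256)
r(y, U) = 256 - U
r(-7, F(-3)) + 23*25 = (256 - 1*1) + 23*25 = (256 - 1) + 575 = 255 + 575 = 830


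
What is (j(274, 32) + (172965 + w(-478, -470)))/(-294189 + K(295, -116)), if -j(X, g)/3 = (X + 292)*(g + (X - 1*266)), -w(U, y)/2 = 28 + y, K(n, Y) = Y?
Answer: -105929/294305 ≈ -0.35993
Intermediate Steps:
w(U, y) = -56 - 2*y (w(U, y) = -2*(28 + y) = -56 - 2*y)
j(X, g) = -3*(292 + X)*(-266 + X + g) (j(X, g) = -3*(X + 292)*(g + (X - 1*266)) = -3*(292 + X)*(g + (X - 266)) = -3*(292 + X)*(g + (-266 + X)) = -3*(292 + X)*(-266 + X + g))
(j(274, 32) + (172965 + w(-478, -470)))/(-294189 + K(295, -116)) = ((233016 - 876*32 - 78*274 - 3*274² - 3*274*32) + (172965 + (-56 - 2*(-470))))/(-294189 - 116) = ((233016 - 28032 - 21372 - 3*75076 - 26304) + (172965 + (-56 + 940)))/(-294305) = ((233016 - 28032 - 21372 - 225228 - 26304) + (172965 + 884))*(-1/294305) = (-67920 + 173849)*(-1/294305) = 105929*(-1/294305) = -105929/294305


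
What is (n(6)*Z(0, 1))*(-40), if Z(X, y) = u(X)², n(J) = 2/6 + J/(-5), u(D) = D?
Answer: 0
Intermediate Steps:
n(J) = ⅓ - J/5 (n(J) = 2*(⅙) + J*(-⅕) = ⅓ - J/5)
Z(X, y) = X²
(n(6)*Z(0, 1))*(-40) = ((⅓ - ⅕*6)*0²)*(-40) = ((⅓ - 6/5)*0)*(-40) = -13/15*0*(-40) = 0*(-40) = 0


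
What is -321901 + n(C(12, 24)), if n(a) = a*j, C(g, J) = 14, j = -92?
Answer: -323189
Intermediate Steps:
n(a) = -92*a (n(a) = a*(-92) = -92*a)
-321901 + n(C(12, 24)) = -321901 - 92*14 = -321901 - 1288 = -323189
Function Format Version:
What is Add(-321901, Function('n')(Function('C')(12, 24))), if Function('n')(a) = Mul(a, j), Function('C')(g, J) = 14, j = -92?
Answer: -323189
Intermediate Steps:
Function('n')(a) = Mul(-92, a) (Function('n')(a) = Mul(a, -92) = Mul(-92, a))
Add(-321901, Function('n')(Function('C')(12, 24))) = Add(-321901, Mul(-92, 14)) = Add(-321901, -1288) = -323189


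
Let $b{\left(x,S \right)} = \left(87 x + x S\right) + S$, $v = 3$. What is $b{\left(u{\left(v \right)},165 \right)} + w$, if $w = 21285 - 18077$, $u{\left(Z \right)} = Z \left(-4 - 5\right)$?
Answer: $-3431$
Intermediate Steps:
$u{\left(Z \right)} = - 9 Z$ ($u{\left(Z \right)} = Z \left(-9\right) = - 9 Z$)
$b{\left(x,S \right)} = S + 87 x + S x$ ($b{\left(x,S \right)} = \left(87 x + S x\right) + S = S + 87 x + S x$)
$w = 3208$ ($w = 21285 - 18077 = 3208$)
$b{\left(u{\left(v \right)},165 \right)} + w = \left(165 + 87 \left(\left(-9\right) 3\right) + 165 \left(\left(-9\right) 3\right)\right) + 3208 = \left(165 + 87 \left(-27\right) + 165 \left(-27\right)\right) + 3208 = \left(165 - 2349 - 4455\right) + 3208 = -6639 + 3208 = -3431$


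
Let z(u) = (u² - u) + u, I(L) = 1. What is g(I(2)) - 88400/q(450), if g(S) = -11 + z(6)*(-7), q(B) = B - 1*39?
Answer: -196493/411 ≈ -478.08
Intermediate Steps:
q(B) = -39 + B (q(B) = B - 39 = -39 + B)
z(u) = u²
g(S) = -263 (g(S) = -11 + 6²*(-7) = -11 + 36*(-7) = -11 - 252 = -263)
g(I(2)) - 88400/q(450) = -263 - 88400/(-39 + 450) = -263 - 88400/411 = -196493/411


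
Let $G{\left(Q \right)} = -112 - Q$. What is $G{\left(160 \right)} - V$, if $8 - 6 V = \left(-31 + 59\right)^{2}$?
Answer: $- \frac{428}{3} \approx -142.67$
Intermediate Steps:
$V = - \frac{388}{3}$ ($V = \frac{4}{3} - \frac{\left(-31 + 59\right)^{2}}{6} = \frac{4}{3} - \frac{28^{2}}{6} = \frac{4}{3} - \frac{392}{3} = - \frac{388}{3} \approx -129.33$)
$G{\left(160 \right)} - V = \left(-112 - 160\right) - - \frac{388}{3} = \left(-112 - 160\right) + \frac{388}{3} = -272 + \frac{388}{3} = - \frac{428}{3}$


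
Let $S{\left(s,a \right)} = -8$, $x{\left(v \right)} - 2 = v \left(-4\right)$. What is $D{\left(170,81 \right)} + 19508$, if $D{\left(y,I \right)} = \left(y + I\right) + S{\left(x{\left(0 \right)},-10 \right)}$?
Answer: $19751$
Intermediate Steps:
$x{\left(v \right)} = 2 - 4 v$ ($x{\left(v \right)} = 2 + v \left(-4\right) = 2 - 4 v$)
$D{\left(y,I \right)} = -8 + I + y$ ($D{\left(y,I \right)} = \left(y + I\right) - 8 = \left(I + y\right) - 8 = -8 + I + y$)
$D{\left(170,81 \right)} + 19508 = \left(-8 + 81 + 170\right) + 19508 = 243 + 19508 = 19751$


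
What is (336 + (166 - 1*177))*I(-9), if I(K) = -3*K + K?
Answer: 5850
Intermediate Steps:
I(K) = -2*K
(336 + (166 - 1*177))*I(-9) = (336 + (166 - 1*177))*(-2*(-9)) = (336 + (166 - 177))*18 = (336 - 11)*18 = 325*18 = 5850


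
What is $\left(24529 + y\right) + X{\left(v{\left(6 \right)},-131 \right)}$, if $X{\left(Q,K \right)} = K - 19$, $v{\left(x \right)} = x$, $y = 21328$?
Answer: $45707$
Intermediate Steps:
$X{\left(Q,K \right)} = -19 + K$ ($X{\left(Q,K \right)} = K - 19 = -19 + K$)
$\left(24529 + y\right) + X{\left(v{\left(6 \right)},-131 \right)} = \left(24529 + 21328\right) - 150 = 45857 - 150 = 45707$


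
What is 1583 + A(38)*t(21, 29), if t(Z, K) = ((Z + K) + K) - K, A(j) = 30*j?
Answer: 58583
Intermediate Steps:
t(Z, K) = K + Z (t(Z, K) = ((K + Z) + K) - K = (Z + 2*K) - K = K + Z)
1583 + A(38)*t(21, 29) = 1583 + (30*38)*(29 + 21) = 1583 + 1140*50 = 1583 + 57000 = 58583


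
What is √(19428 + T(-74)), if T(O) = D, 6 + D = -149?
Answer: √19273 ≈ 138.83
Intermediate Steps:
D = -155 (D = -6 - 149 = -155)
T(O) = -155
√(19428 + T(-74)) = √(19428 - 155) = √19273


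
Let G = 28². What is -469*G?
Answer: -367696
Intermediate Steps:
G = 784
-469*G = -469*784 = -367696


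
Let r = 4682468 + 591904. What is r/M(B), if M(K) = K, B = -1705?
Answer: -5274372/1705 ≈ -3093.5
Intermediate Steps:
r = 5274372
r/M(B) = 5274372/(-1705) = 5274372*(-1/1705) = -5274372/1705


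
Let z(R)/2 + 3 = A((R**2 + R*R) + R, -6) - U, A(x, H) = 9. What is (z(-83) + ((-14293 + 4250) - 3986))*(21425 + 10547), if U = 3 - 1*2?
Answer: -448215468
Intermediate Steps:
U = 1 (U = 3 - 2 = 1)
z(R) = 10 (z(R) = -6 + 2*(9 - 1*1) = -6 + 2*(9 - 1) = -6 + 2*8 = -6 + 16 = 10)
(z(-83) + ((-14293 + 4250) - 3986))*(21425 + 10547) = (10 + ((-14293 + 4250) - 3986))*(21425 + 10547) = (10 + (-10043 - 3986))*31972 = (10 - 14029)*31972 = -14019*31972 = -448215468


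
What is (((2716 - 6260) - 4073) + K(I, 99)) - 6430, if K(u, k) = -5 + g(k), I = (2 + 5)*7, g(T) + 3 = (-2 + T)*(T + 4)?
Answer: -4064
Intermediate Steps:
g(T) = -3 + (-2 + T)*(4 + T) (g(T) = -3 + (-2 + T)*(T + 4) = -3 + (-2 + T)*(4 + T))
I = 49 (I = 7*7 = 49)
K(u, k) = -16 + k² + 2*k (K(u, k) = -5 + (-11 + k² + 2*k) = -16 + k² + 2*k)
(((2716 - 6260) - 4073) + K(I, 99)) - 6430 = (((2716 - 6260) - 4073) + (-16 + 99² + 2*99)) - 6430 = ((-3544 - 4073) + (-16 + 9801 + 198)) - 6430 = (-7617 + 9983) - 6430 = 2366 - 6430 = -4064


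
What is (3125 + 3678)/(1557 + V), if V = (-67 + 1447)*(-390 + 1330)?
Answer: 6803/1298757 ≈ 0.0052381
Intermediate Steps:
V = 1297200 (V = 1380*940 = 1297200)
(3125 + 3678)/(1557 + V) = (3125 + 3678)/(1557 + 1297200) = 6803/1298757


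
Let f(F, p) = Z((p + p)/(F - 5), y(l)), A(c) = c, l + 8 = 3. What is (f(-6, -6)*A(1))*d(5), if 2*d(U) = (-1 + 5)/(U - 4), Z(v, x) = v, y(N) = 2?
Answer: 24/11 ≈ 2.1818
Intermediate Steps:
l = -5 (l = -8 + 3 = -5)
f(F, p) = 2*p/(-5 + F) (f(F, p) = (p + p)/(F - 5) = (2*p)/(-5 + F) = 2*p/(-5 + F))
d(U) = 2/(-4 + U) (d(U) = ((-1 + 5)/(U - 4))/2 = (4/(-4 + U))/2 = 2/(-4 + U))
(f(-6, -6)*A(1))*d(5) = ((2*(-6)/(-5 - 6))*1)*(2/(-4 + 5)) = ((2*(-6)/(-11))*1)*(2/1) = ((2*(-6)*(-1/11))*1)*(2*1) = ((12/11)*1)*2 = (12/11)*2 = 24/11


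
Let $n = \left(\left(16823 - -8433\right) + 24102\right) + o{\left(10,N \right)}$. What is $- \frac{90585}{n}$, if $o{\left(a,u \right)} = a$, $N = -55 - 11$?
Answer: $- \frac{2745}{1496} \approx -1.8349$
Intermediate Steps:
$N = -66$ ($N = -55 - 11 = -66$)
$n = 49368$ ($n = \left(\left(16823 - -8433\right) + 24102\right) + 10 = \left(\left(16823 + 8433\right) + 24102\right) + 10 = \left(25256 + 24102\right) + 10 = 49358 + 10 = 49368$)
$- \frac{90585}{n} = - \frac{90585}{49368} = \left(-90585\right) \frac{1}{49368} = - \frac{2745}{1496}$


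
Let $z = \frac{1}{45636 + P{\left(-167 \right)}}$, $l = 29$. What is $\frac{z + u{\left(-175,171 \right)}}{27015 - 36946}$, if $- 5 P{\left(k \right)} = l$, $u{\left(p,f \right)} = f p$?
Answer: $\frac{6827418670}{2265767581} \approx 3.0133$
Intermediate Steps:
$P{\left(k \right)} = - \frac{29}{5}$ ($P{\left(k \right)} = \left(- \frac{1}{5}\right) 29 = - \frac{29}{5}$)
$z = \frac{5}{228151}$ ($z = \frac{1}{45636 - \frac{29}{5}} = \frac{1}{\frac{228151}{5}} = \frac{5}{228151} \approx 2.1915 \cdot 10^{-5}$)
$\frac{z + u{\left(-175,171 \right)}}{27015 - 36946} = \frac{\frac{5}{228151} + 171 \left(-175\right)}{27015 - 36946} = \frac{\frac{5}{228151} - 29925}{-9931} = \left(- \frac{6827418670}{228151}\right) \left(- \frac{1}{9931}\right) = \frac{6827418670}{2265767581}$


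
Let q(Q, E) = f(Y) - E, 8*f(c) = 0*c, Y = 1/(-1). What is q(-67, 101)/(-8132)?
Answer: 101/8132 ≈ 0.012420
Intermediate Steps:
Y = -1
f(c) = 0 (f(c) = (0*c)/8 = (⅛)*0 = 0)
q(Q, E) = -E (q(Q, E) = 0 - E = -E)
q(-67, 101)/(-8132) = -1*101/(-8132) = -101*(-1/8132) = 101/8132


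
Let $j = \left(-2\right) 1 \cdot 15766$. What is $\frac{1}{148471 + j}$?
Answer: $\frac{1}{116939} \approx 8.5515 \cdot 10^{-6}$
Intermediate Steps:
$j = -31532$ ($j = \left(-2\right) 15766 = -31532$)
$\frac{1}{148471 + j} = \frac{1}{148471 - 31532} = \frac{1}{116939}$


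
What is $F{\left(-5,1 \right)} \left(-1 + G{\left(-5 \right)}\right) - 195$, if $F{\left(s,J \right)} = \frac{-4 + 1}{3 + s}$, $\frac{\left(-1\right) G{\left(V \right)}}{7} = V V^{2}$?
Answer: $1116$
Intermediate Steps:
$G{\left(V \right)} = - 7 V^{3}$ ($G{\left(V \right)} = - 7 V V^{2} = - 7 V^{3}$)
$F{\left(s,J \right)} = - \frac{3}{3 + s}$
$F{\left(-5,1 \right)} \left(-1 + G{\left(-5 \right)}\right) - 195 = - \frac{3}{3 - 5} \left(-1 - 7 \left(-5\right)^{3}\right) - 195 = - \frac{3}{-2} \left(-1 - -875\right) - 195 = \left(-3\right) \left(- \frac{1}{2}\right) \left(-1 + 875\right) - 195 = \frac{3}{2} \cdot 874 - 195 = 1311 - 195 = 1116$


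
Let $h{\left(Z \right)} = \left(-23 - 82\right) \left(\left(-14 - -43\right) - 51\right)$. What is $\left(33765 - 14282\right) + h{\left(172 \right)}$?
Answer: $21793$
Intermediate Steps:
$h{\left(Z \right)} = 2310$ ($h{\left(Z \right)} = - 105 \left(\left(-14 + 43\right) - 51\right) = - 105 \left(29 - 51\right) = \left(-105\right) \left(-22\right) = 2310$)
$\left(33765 - 14282\right) + h{\left(172 \right)} = \left(33765 - 14282\right) + 2310 = 19483 + 2310 = 21793$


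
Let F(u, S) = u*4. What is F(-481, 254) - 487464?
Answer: -489388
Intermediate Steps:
F(u, S) = 4*u
F(-481, 254) - 487464 = 4*(-481) - 487464 = -1924 - 487464 = -489388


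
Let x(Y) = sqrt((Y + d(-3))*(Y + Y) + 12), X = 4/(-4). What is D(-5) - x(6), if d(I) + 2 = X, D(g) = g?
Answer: -5 - 4*sqrt(3) ≈ -11.928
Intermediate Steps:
X = -1 (X = 4*(-1/4) = -1)
d(I) = -3 (d(I) = -2 - 1 = -3)
x(Y) = sqrt(12 + 2*Y*(-3 + Y)) (x(Y) = sqrt((Y - 3)*(Y + Y) + 12) = sqrt((-3 + Y)*(2*Y) + 12) = sqrt(2*Y*(-3 + Y) + 12) = sqrt(12 + 2*Y*(-3 + Y)))
D(-5) - x(6) = -5 - sqrt(12 - 6*6 + 2*6**2) = -5 - sqrt(12 - 36 + 2*36) = -5 - sqrt(12 - 36 + 72) = -5 - sqrt(48) = -5 - 4*sqrt(3)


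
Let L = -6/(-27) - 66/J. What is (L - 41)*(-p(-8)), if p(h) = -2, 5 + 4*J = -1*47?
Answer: -8354/117 ≈ -71.402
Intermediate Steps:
J = -13 (J = -5/4 + (-1*47)/4 = -5/4 + (¼)*(-47) = -5/4 - 47/4 = -13)
L = 620/117 (L = -6/(-27) - 66/(-13) = -6*(-1/27) - 66*(-1/13) = 2/9 + 66/13 = 620/117 ≈ 5.2991)
(L - 41)*(-p(-8)) = (620/117 - 41)*(-1*(-2)) = -4177/117*2 = -8354/117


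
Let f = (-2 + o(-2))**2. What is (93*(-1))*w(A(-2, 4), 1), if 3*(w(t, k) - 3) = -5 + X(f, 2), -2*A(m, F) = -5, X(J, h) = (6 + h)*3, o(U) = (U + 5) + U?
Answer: -868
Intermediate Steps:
o(U) = 5 + 2*U (o(U) = (5 + U) + U = 5 + 2*U)
f = 1 (f = (-2 + (5 + 2*(-2)))**2 = (-2 + (5 - 4))**2 = (-2 + 1)**2 = (-1)**2 = 1)
X(J, h) = 18 + 3*h
A(m, F) = 5/2 (A(m, F) = -1/2*(-5) = 5/2)
w(t, k) = 28/3 (w(t, k) = 3 + (-5 + (18 + 3*2))/3 = 3 + (-5 + (18 + 6))/3 = 3 + (-5 + 24)/3 = 3 + (1/3)*19 = 3 + 19/3 = 28/3)
(93*(-1))*w(A(-2, 4), 1) = (93*(-1))*(28/3) = -93*28/3 = -868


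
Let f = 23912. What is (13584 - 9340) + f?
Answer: 28156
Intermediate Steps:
(13584 - 9340) + f = (13584 - 9340) + 23912 = 4244 + 23912 = 28156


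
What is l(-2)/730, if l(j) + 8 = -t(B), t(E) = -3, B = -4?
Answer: -1/146 ≈ -0.0068493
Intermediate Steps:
l(j) = -5 (l(j) = -8 - 1*(-3) = -8 + 3 = -5)
l(-2)/730 = -5/730 = -5*1/730 = -1/146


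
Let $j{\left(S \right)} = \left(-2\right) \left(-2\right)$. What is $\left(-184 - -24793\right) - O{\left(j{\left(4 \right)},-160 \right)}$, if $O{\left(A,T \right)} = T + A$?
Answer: $24765$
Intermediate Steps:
$j{\left(S \right)} = 4$
$O{\left(A,T \right)} = A + T$
$\left(-184 - -24793\right) - O{\left(j{\left(4 \right)},-160 \right)} = \left(-184 - -24793\right) - \left(4 - 160\right) = \left(-184 + 24793\right) - -156 = 24609 + 156 = 24765$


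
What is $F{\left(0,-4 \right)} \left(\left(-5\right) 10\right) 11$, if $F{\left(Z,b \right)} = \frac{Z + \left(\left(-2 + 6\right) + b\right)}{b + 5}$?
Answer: $0$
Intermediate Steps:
$F{\left(Z,b \right)} = \frac{4 + Z + b}{5 + b}$ ($F{\left(Z,b \right)} = \frac{Z + \left(4 + b\right)}{5 + b} = \frac{4 + Z + b}{5 + b}$)
$F{\left(0,-4 \right)} \left(\left(-5\right) 10\right) 11 = \frac{4 + 0 - 4}{5 - 4} \left(\left(-5\right) 10\right) 11 = 1^{-1} \cdot 0 \left(-50\right) 11 = 1 \cdot 0 \left(-50\right) 11 = 0 \left(-50\right) 11 = 0 \cdot 11 = 0$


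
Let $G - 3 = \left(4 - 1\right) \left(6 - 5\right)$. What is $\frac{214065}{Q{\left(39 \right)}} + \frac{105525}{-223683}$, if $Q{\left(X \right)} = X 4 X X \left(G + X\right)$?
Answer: $- \frac{7991496623}{17691535836} \approx -0.45171$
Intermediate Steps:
$G = 6$ ($G = 3 + \left(4 - 1\right) \left(6 - 5\right) = 3 + 3 \cdot 1 = 3 + 3 = 6$)
$Q{\left(X \right)} = 4 X^{3} \left(6 + X\right)$ ($Q{\left(X \right)} = X 4 X X \left(6 + X\right) = 4 X X X \left(6 + X\right) = 4 X^{2} X \left(6 + X\right) = 4 X^{3} \left(6 + X\right)$)
$\frac{214065}{Q{\left(39 \right)}} + \frac{105525}{-223683} = \frac{214065}{4 \cdot 39^{3} \left(6 + 39\right)} + \frac{105525}{-223683} = \frac{214065}{4 \cdot 59319 \cdot 45} + 105525 \left(- \frac{1}{223683}\right) = \frac{214065}{10677420} - \frac{35175}{74561} = 214065 \cdot \frac{1}{10677420} - \frac{35175}{74561} = \frac{4757}{237276} - \frac{35175}{74561} = - \frac{7991496623}{17691535836}$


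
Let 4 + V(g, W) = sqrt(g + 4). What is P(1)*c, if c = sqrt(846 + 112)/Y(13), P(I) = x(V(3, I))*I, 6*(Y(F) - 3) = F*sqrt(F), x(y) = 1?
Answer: -108*sqrt(958)/1873 + 78*sqrt(12454)/1873 ≈ 2.8627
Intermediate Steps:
V(g, W) = -4 + sqrt(4 + g) (V(g, W) = -4 + sqrt(g + 4) = -4 + sqrt(4 + g))
Y(F) = 3 + F**(3/2)/6 (Y(F) = 3 + (F*sqrt(F))/6 = 3 + F**(3/2)/6)
P(I) = I (P(I) = 1*I = I)
c = sqrt(958)/(3 + 13*sqrt(13)/6) (c = sqrt(846 + 112)/(3 + 13**(3/2)/6) = sqrt(958)/(3 + (13*sqrt(13))/6) = sqrt(958)/(3 + 13*sqrt(13)/6) ≈ 2.8627)
P(1)*c = 1*(-108*sqrt(958)/1873 + 78*sqrt(12454)/1873) = -108*sqrt(958)/1873 + 78*sqrt(12454)/1873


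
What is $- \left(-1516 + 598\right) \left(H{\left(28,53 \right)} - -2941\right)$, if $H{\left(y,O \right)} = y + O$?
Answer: $2774196$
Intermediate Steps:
$H{\left(y,O \right)} = O + y$
$- \left(-1516 + 598\right) \left(H{\left(28,53 \right)} - -2941\right) = - \left(-1516 + 598\right) \left(\left(53 + 28\right) - -2941\right) = - \left(-918\right) \left(81 + 2941\right) = - \left(-918\right) 3022 = \left(-1\right) \left(-2774196\right) = 2774196$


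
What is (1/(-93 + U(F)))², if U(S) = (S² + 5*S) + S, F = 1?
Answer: 1/7396 ≈ 0.00013521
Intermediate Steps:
U(S) = S² + 6*S
(1/(-93 + U(F)))² = (1/(-93 + 1*(6 + 1)))² = (1/(-93 + 1*7))² = (1/(-93 + 7))² = (1/(-86))² = (-1/86)² = 1/7396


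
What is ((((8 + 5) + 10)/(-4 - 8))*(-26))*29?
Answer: 8671/6 ≈ 1445.2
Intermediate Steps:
((((8 + 5) + 10)/(-4 - 8))*(-26))*29 = (((13 + 10)/(-12))*(-26))*29 = ((23*(-1/12))*(-26))*29 = -23/12*(-26)*29 = (299/6)*29 = 8671/6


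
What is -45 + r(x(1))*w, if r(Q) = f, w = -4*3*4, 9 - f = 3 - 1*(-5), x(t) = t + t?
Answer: -93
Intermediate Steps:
x(t) = 2*t
f = 1 (f = 9 - (3 - 1*(-5)) = 9 - (3 + 5) = 9 - 1*8 = 9 - 8 = 1)
w = -48 (w = -12*4 = -48)
r(Q) = 1
-45 + r(x(1))*w = -45 + 1*(-48) = -45 - 48 = -93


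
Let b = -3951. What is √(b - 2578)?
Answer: I*√6529 ≈ 80.802*I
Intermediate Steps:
√(b - 2578) = √(-3951 - 2578) = √(-6529) = I*√6529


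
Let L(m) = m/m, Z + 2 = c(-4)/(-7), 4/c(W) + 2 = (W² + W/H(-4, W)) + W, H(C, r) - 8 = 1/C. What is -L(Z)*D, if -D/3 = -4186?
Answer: -12558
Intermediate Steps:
D = 12558 (D = -3*(-4186) = 12558)
H(C, r) = 8 + 1/C
c(W) = 4/(-2 + W² + 35*W/31) (c(W) = 4/(-2 + ((W² + W/(8 + 1/(-4))) + W)) = 4/(-2 + ((W² + W/(8 - ¼)) + W)) = 4/(-2 + ((W² + W/(31/4)) + W)) = 4/(-2 + ((W² + 4*W/31) + W)) = 4/(-2 + (W² + 35*W/31)) = 4/(-2 + W² + 35*W/31))
Z = -2120/1029 (Z = -2 + (124/(-62 + 31*(-4)² + 35*(-4)))/(-7) = -2 + (124/(-62 + 31*16 - 140))*(-⅐) = -2 + (124/(-62 + 496 - 140))*(-⅐) = -2 + (124/294)*(-⅐) = -2 + (124*(1/294))*(-⅐) = -2 + (62/147)*(-⅐) = -2 - 62/1029 = -2120/1029 ≈ -2.0603)
L(m) = 1
-L(Z)*D = -12558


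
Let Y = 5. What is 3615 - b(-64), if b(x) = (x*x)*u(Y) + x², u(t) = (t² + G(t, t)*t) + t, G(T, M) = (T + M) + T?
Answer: -430561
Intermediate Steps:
G(T, M) = M + 2*T (G(T, M) = (M + T) + T = M + 2*T)
u(t) = t + 4*t² (u(t) = (t² + (t + 2*t)*t) + t = (t² + (3*t)*t) + t = (t² + 3*t²) + t = 4*t² + t = t + 4*t²)
b(x) = 106*x² (b(x) = (x*x)*(5*(1 + 4*5)) + x² = x²*(5*(1 + 20)) + x² = x²*(5*21) + x² = x²*105 + x² = 105*x² + x² = 106*x²)
3615 - b(-64) = 3615 - 106*(-64)² = 3615 - 106*4096 = 3615 - 1*434176 = 3615 - 434176 = -430561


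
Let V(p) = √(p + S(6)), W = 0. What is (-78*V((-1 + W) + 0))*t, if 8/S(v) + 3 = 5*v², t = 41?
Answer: -13858*I*√177/59 ≈ -3124.9*I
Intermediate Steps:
S(v) = 8/(-3 + 5*v²)
V(p) = √(8/177 + p) (V(p) = √(p + 8/(-3 + 5*6²)) = √(p + 8/(-3 + 5*36)) = √(p + 8/(-3 + 180)) = √(p + 8/177) = √(8/177 + p))
(-78*V((-1 + W) + 0))*t = -26*√(1416 + 31329*((-1 + 0) + 0))/59*41 = -26*√(1416 + 31329*(-1 + 0))/59*41 = -26*√(1416 + 31329*(-1))/59*41 = -26*√(1416 - 31329)/59*41 = -26*√(-29913)/59*41 = -26*13*I*√177/59*41 = -338*I*√177/59*41 = -13858*I*√177/59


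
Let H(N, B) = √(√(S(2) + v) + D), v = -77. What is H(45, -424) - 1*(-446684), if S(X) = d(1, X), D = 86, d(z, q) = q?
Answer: 446684 + √(86 + 5*I*√3) ≈ 4.4669e+5 + 0.46634*I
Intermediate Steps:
S(X) = X
H(N, B) = √(86 + 5*I*√3) (H(N, B) = √(√(2 - 77) + 86) = √(√(-75) + 86) = √(5*I*√3 + 86) = √(86 + 5*I*√3))
H(45, -424) - 1*(-446684) = √(86 + 5*I*√3) - 1*(-446684) = √(86 + 5*I*√3) + 446684 = 446684 + √(86 + 5*I*√3)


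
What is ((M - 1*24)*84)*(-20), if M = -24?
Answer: 80640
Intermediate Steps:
((M - 1*24)*84)*(-20) = ((-24 - 1*24)*84)*(-20) = ((-24 - 24)*84)*(-20) = -48*84*(-20) = -4032*(-20) = 80640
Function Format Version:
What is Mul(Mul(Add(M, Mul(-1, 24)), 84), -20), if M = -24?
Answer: 80640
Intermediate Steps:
Mul(Mul(Add(M, Mul(-1, 24)), 84), -20) = Mul(Mul(Add(-24, Mul(-1, 24)), 84), -20) = Mul(Mul(Add(-24, -24), 84), -20) = Mul(Mul(-48, 84), -20) = Mul(-4032, -20) = 80640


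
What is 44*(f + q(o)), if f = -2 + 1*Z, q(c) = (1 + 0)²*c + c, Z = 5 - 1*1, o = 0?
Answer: 88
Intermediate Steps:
Z = 4 (Z = 5 - 1 = 4)
q(c) = 2*c (q(c) = 1²*c + c = 1*c + c = c + c = 2*c)
f = 2 (f = -2 + 1*4 = -2 + 4 = 2)
44*(f + q(o)) = 44*(2 + 2*0) = 44*(2 + 0) = 44*2 = 88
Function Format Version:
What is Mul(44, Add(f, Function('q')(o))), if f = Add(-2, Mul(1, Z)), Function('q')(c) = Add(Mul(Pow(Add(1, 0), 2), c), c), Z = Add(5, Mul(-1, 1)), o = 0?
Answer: 88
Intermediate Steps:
Z = 4 (Z = Add(5, -1) = 4)
Function('q')(c) = Mul(2, c) (Function('q')(c) = Add(Mul(Pow(1, 2), c), c) = Add(Mul(1, c), c) = Add(c, c) = Mul(2, c))
f = 2 (f = Add(-2, Mul(1, 4)) = Add(-2, 4) = 2)
Mul(44, Add(f, Function('q')(o))) = Mul(44, Add(2, Mul(2, 0))) = Mul(44, Add(2, 0)) = Mul(44, 2) = 88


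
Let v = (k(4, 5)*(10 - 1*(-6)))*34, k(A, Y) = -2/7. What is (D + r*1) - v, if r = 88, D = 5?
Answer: 1739/7 ≈ 248.43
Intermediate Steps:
k(A, Y) = -2/7 (k(A, Y) = -2*1/7 = -2/7)
v = -1088/7 (v = -2*(10 - 1*(-6))/7*34 = -2*(10 + 6)/7*34 = -2/7*16*34 = -32/7*34 = -1088/7 ≈ -155.43)
(D + r*1) - v = (5 + 88*1) - 1*(-1088/7) = (5 + 88) + 1088/7 = 93 + 1088/7 = 1739/7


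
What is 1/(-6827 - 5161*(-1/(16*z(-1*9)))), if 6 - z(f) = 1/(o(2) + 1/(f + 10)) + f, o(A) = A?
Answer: -704/4790725 ≈ -0.00014695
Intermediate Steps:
z(f) = 6 - f - 1/(2 + 1/(10 + f)) (z(f) = 6 - (1/(2 + 1/(f + 10)) + f) = 6 - (1/(2 + 1/(10 + f)) + f) = 6 - (f + 1/(2 + 1/(10 + f))) = 6 + (-f - 1/(2 + 1/(10 + f))) = 6 - f - 1/(2 + 1/(10 + f)))
1/(-6827 - 5161*(-1/(16*z(-1*9)))) = 1/(-6827 - 5161*(-(21 + 2*(-1*9))/(32*(58 - (-1*9)² - (-5)*9)))) = 1/(-6827 - 5161*(-(21 + 2*(-9))/(32*(58 - 1*(-9)² - 5*(-9))))) = 1/(-6827 - 5161*(-(21 - 18)/(32*(58 - 1*81 + 45)))) = 1/(-6827 - 5161*(-3/(32*(58 - 81 + 45)))) = 1/(-6827 - 5161/((2*(⅓)*22)*(-16))) = 1/(-6827 - 5161/((44/3)*(-16))) = 1/(-6827 - 5161/(-704/3)) = 1/(-6827 - 5161*(-3/704)) = 1/(-6827 + 15483/704) = 1/(-4790725/704) = -704/4790725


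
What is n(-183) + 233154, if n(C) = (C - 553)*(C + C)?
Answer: 502530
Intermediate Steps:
n(C) = 2*C*(-553 + C) (n(C) = (-553 + C)*(2*C) = 2*C*(-553 + C))
n(-183) + 233154 = 2*(-183)*(-553 - 183) + 233154 = 2*(-183)*(-736) + 233154 = 269376 + 233154 = 502530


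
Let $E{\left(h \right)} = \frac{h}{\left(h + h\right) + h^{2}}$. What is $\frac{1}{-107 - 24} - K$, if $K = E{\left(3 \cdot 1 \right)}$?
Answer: $- \frac{136}{655} \approx -0.20763$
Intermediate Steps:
$E{\left(h \right)} = \frac{h}{h^{2} + 2 h}$ ($E{\left(h \right)} = \frac{h}{2 h + h^{2}} = \frac{h}{h^{2} + 2 h}$)
$K = \frac{1}{5}$ ($K = \frac{1}{2 + 3 \cdot 1} = \frac{1}{2 + 3} = \frac{1}{5} \approx 0.2$)
$\frac{1}{-107 - 24} - K = \frac{1}{-107 - 24} - \frac{1}{5} = \frac{1}{-131} - \frac{1}{5} = - \frac{1}{131} - \frac{1}{5} = - \frac{136}{655}$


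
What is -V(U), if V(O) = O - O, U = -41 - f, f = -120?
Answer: 0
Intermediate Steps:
U = 79 (U = -41 - 1*(-120) = -41 + 120 = 79)
V(O) = 0
-V(U) = -1*0 = 0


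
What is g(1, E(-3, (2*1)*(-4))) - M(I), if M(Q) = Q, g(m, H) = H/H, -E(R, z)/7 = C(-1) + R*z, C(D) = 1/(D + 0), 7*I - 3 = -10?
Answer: 2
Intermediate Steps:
I = -1 (I = 3/7 + (⅐)*(-10) = 3/7 - 10/7 = -1)
C(D) = 1/D
E(R, z) = 7 - 7*R*z (E(R, z) = -7*(1/(-1) + R*z) = -7*(-1 + R*z) = 7 - 7*R*z)
g(m, H) = 1
g(1, E(-3, (2*1)*(-4))) - M(I) = 1 - 1*(-1) = 1 + 1 = 2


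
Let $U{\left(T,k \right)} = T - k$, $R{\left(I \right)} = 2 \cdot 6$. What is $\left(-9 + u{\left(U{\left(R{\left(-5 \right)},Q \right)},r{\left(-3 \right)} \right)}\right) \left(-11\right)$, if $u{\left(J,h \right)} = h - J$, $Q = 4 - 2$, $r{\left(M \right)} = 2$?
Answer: $187$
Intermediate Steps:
$R{\left(I \right)} = 12$
$Q = 2$ ($Q = 4 - 2 = 2$)
$\left(-9 + u{\left(U{\left(R{\left(-5 \right)},Q \right)},r{\left(-3 \right)} \right)}\right) \left(-11\right) = \left(-9 + \left(2 - \left(12 - 2\right)\right)\right) \left(-11\right) = \left(-9 + \left(2 - 10\right)\right) \left(-11\right) = \left(-9 - 8\right) \left(-11\right) = \left(-17\right) \left(-11\right) = 187$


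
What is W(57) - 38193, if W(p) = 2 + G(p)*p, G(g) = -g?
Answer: -41440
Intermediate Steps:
W(p) = 2 - p**2 (W(p) = 2 + (-p)*p = 2 - p**2)
W(57) - 38193 = (2 - 1*57**2) - 38193 = (2 - 1*3249) - 38193 = (2 - 3249) - 38193 = -3247 - 38193 = -41440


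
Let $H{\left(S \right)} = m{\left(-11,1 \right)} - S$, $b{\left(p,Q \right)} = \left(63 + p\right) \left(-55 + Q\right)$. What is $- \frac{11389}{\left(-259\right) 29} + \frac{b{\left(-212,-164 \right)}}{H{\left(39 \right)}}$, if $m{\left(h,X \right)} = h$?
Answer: $- \frac{34931713}{53650} \approx -651.1$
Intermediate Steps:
$b{\left(p,Q \right)} = \left(-55 + Q\right) \left(63 + p\right)$
$H{\left(S \right)} = -11 - S$
$- \frac{11389}{\left(-259\right) 29} + \frac{b{\left(-212,-164 \right)}}{H{\left(39 \right)}} = - \frac{11389}{\left(-259\right) 29} + \frac{-3465 - -11660 + 63 \left(-164\right) - -34768}{-11 - 39} = - \frac{11389}{-7511} + \frac{-3465 + 11660 - 10332 + 34768}{-11 - 39} = \left(-11389\right) \left(- \frac{1}{7511}\right) + \frac{32631}{-50} = \frac{1627}{1073} + 32631 \left(- \frac{1}{50}\right) = \frac{1627}{1073} - \frac{32631}{50} = - \frac{34931713}{53650}$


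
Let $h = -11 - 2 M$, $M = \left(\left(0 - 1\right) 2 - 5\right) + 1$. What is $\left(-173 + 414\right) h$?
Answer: $241$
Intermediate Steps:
$M = -6$ ($M = \left(\left(-1\right) 2 - 5\right) + 1 = \left(-2 - 5\right) + 1 = -7 + 1 = -6$)
$h = 1$ ($h = -11 - -12 = -11 + 12 = 1$)
$\left(-173 + 414\right) h = \left(-173 + 414\right) 1 = 241 \cdot 1 = 241$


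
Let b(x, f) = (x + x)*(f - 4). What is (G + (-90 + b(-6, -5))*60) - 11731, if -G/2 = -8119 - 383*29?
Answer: 27801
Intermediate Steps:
b(x, f) = 2*x*(-4 + f) (b(x, f) = (2*x)*(-4 + f) = 2*x*(-4 + f))
G = 38452 (G = -2*(-8119 - 383*29) = -2*(-8119 - 11107) = -2*(-19226) = 38452)
(G + (-90 + b(-6, -5))*60) - 11731 = (38452 + (-90 + 2*(-6)*(-4 - 5))*60) - 11731 = (38452 + (-90 + 2*(-6)*(-9))*60) - 11731 = (38452 + (-90 + 108)*60) - 11731 = (38452 + 18*60) - 11731 = (38452 + 1080) - 11731 = 39532 - 11731 = 27801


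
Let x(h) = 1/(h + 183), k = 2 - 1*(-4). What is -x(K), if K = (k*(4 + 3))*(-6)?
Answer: 1/69 ≈ 0.014493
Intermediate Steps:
k = 6 (k = 2 + 4 = 6)
K = -252 (K = (6*(4 + 3))*(-6) = (6*7)*(-6) = 42*(-6) = -252)
x(h) = 1/(183 + h)
-x(K) = -1/(183 - 252) = -1/(-69) = -1*(-1/69) = 1/69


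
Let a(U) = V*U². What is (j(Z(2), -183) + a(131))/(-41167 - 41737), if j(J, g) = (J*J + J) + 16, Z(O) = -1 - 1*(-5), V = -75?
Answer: 1287039/82904 ≈ 15.524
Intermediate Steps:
Z(O) = 4 (Z(O) = -1 + 5 = 4)
j(J, g) = 16 + J + J² (j(J, g) = (J² + J) + 16 = (J + J²) + 16 = 16 + J + J²)
a(U) = -75*U²
(j(Z(2), -183) + a(131))/(-41167 - 41737) = ((16 + 4 + 4²) - 75*131²)/(-41167 - 41737) = ((16 + 4 + 16) - 75*17161)/(-82904) = (36 - 1287075)*(-1/82904) = -1287039*(-1/82904) = 1287039/82904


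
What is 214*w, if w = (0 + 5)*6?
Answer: 6420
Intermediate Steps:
w = 30 (w = 5*6 = 30)
214*w = 214*30 = 6420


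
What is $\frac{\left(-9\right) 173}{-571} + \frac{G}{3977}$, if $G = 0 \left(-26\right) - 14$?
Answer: $\frac{6184195}{2270867} \approx 2.7233$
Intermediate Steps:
$G = -14$ ($G = 0 - 14 = -14$)
$\frac{\left(-9\right) 173}{-571} + \frac{G}{3977} = \frac{\left(-9\right) 173}{-571} - \frac{14}{3977} = \left(-1557\right) \left(- \frac{1}{571}\right) - \frac{14}{3977} = \frac{1557}{571} - \frac{14}{3977} = \frac{6184195}{2270867}$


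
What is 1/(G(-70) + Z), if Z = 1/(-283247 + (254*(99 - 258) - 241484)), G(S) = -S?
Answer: 565117/39558189 ≈ 0.014286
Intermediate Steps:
Z = -1/565117 (Z = 1/(-283247 + (254*(-159) - 241484)) = 1/(-283247 + (-40386 - 241484)) = 1/(-283247 - 281870) = 1/(-565117) = -1/565117 ≈ -1.7695e-6)
1/(G(-70) + Z) = 1/(-1*(-70) - 1/565117) = 1/(70 - 1/565117) = 1/(39558189/565117) = 565117/39558189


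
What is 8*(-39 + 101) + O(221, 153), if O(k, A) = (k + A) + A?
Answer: 1023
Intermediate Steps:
O(k, A) = k + 2*A (O(k, A) = (A + k) + A = k + 2*A)
8*(-39 + 101) + O(221, 153) = 8*(-39 + 101) + (221 + 2*153) = 8*62 + (221 + 306) = 496 + 527 = 1023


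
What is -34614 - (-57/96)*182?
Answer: -552095/16 ≈ -34506.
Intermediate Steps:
-34614 - (-57/96)*182 = -34614 - (-57*1/96)*182 = -34614 - (-19)*182/32 = -34614 - 1*(-1729/16) = -34614 + 1729/16 = -552095/16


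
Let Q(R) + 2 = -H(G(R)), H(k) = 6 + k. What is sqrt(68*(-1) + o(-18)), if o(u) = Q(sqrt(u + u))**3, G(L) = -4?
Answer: 2*I*sqrt(33) ≈ 11.489*I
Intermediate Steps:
Q(R) = -4 (Q(R) = -2 - (6 - 4) = -2 - 1*2 = -2 - 2 = -4)
o(u) = -64 (o(u) = (-4)**3 = -64)
sqrt(68*(-1) + o(-18)) = sqrt(68*(-1) - 64) = sqrt(-68 - 64) = sqrt(-132) = 2*I*sqrt(33)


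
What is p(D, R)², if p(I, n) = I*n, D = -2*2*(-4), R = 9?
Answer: 20736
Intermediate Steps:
D = 16 (D = -4*(-4) = 16)
p(D, R)² = (16*9)² = 144² = 20736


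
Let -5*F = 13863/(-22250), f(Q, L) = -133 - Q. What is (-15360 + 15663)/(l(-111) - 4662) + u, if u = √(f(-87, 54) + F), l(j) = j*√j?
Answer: -1414/23125 + I*√908447386/4450 + 101*I*√111/69375 ≈ -0.061146 + 6.7885*I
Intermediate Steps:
l(j) = j^(3/2)
F = 13863/111250 (F = -13863/(5*(-22250)) = -13863*(-1)/(5*22250) = -⅕*(-13863/22250) = 13863/111250 ≈ 0.12461)
u = I*√908447386/4450 (u = √((-133 - 1*(-87)) + 13863/111250) = √((-133 + 87) + 13863/111250) = √(-46 + 13863/111250) = √(-5103637/111250) = I*√908447386/4450 ≈ 6.7731*I)
(-15360 + 15663)/(l(-111) - 4662) + u = (-15360 + 15663)/((-111)^(3/2) - 4662) + I*√908447386/4450 = 303/(-111*I*√111 - 4662) + I*√908447386/4450 = 303/(-4662 - 111*I*√111) + I*√908447386/4450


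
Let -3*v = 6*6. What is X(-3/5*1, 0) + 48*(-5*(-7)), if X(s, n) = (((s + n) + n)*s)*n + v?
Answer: 1668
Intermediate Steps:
v = -12 (v = -2*6 = -1/3*36 = -12)
X(s, n) = -12 + n*s*(s + 2*n) (X(s, n) = (((s + n) + n)*s)*n - 12 = (((n + s) + n)*s)*n - 12 = ((s + 2*n)*s)*n - 12 = (s*(s + 2*n))*n - 12 = n*s*(s + 2*n) - 12 = -12 + n*s*(s + 2*n))
X(-3/5*1, 0) + 48*(-5*(-7)) = (-12 + 0*(-3/5*1)**2 + 2*(-3/5*1)*0**2) + 48*(-5*(-7)) = (-12 + 0*(-3*1/5*1)**2 + 2*(-3*1/5*1)*0) + 48*35 = (-12 + 0*(-3/5*1)**2 + 2*(-3/5*1)*0) + 1680 = (-12 + 0*(-3/5)**2 + 2*(-3/5)*0) + 1680 = (-12 + 0*(9/25) + 0) + 1680 = (-12 + 0 + 0) + 1680 = -12 + 1680 = 1668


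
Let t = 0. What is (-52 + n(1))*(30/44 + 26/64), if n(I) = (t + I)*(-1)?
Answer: -20299/352 ≈ -57.668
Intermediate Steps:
n(I) = -I (n(I) = (0 + I)*(-1) = I*(-1) = -I)
(-52 + n(1))*(30/44 + 26/64) = (-52 - 1*1)*(30/44 + 26/64) = (-52 - 1)*(30*(1/44) + 26*(1/64)) = -53*(15/22 + 13/32) = -53*383/352 = -20299/352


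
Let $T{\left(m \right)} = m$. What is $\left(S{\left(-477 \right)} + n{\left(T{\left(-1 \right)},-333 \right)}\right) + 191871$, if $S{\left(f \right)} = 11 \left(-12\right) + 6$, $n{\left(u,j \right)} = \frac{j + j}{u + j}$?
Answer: $\frac{32021748}{167} \approx 1.9175 \cdot 10^{5}$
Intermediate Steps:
$n{\left(u,j \right)} = \frac{2 j}{j + u}$
$S{\left(f \right)} = -126$ ($S{\left(f \right)} = -132 + 6 = -126$)
$\left(S{\left(-477 \right)} + n{\left(T{\left(-1 \right)},-333 \right)}\right) + 191871 = \left(-126 + 2 \left(-333\right) \frac{1}{-333 - 1}\right) + 191871 = \left(-126 + 2 \left(-333\right) \frac{1}{-334}\right) + 191871 = \left(-126 + 2 \left(-333\right) \left(- \frac{1}{334}\right)\right) + 191871 = \left(-126 + \frac{333}{167}\right) + 191871 = - \frac{20709}{167} + 191871 = \frac{32021748}{167}$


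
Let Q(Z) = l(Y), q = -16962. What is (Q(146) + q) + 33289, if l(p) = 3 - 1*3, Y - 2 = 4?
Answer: 16327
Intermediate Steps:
Y = 6 (Y = 2 + 4 = 6)
l(p) = 0 (l(p) = 3 - 3 = 0)
Q(Z) = 0
(Q(146) + q) + 33289 = (0 - 16962) + 33289 = -16962 + 33289 = 16327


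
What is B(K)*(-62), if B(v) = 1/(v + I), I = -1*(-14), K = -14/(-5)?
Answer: -155/42 ≈ -3.6905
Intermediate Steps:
K = 14/5 (K = -14*(-⅕) = 14/5 ≈ 2.8000)
I = 14
B(v) = 1/(14 + v) (B(v) = 1/(v + 14) = 1/(14 + v))
B(K)*(-62) = -62/(14 + 14/5) = -62/(84/5) = (5/84)*(-62) = -155/42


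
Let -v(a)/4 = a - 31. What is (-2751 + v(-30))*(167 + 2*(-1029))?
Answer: 4740737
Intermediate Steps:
v(a) = 124 - 4*a (v(a) = -4*(a - 31) = -4*(-31 + a) = 124 - 4*a)
(-2751 + v(-30))*(167 + 2*(-1029)) = (-2751 + (124 - 4*(-30)))*(167 + 2*(-1029)) = (-2751 + (124 + 120))*(167 - 2058) = (-2751 + 244)*(-1891) = -2507*(-1891) = 4740737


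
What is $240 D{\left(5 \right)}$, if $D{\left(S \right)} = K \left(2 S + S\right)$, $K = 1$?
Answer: $3600$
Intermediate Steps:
$D{\left(S \right)} = 3 S$ ($D{\left(S \right)} = 1 \left(2 S + S\right) = 1 \cdot 3 S = 3 S$)
$240 D{\left(5 \right)} = 240 \cdot 3 \cdot 5 = 240 \cdot 15 = 3600$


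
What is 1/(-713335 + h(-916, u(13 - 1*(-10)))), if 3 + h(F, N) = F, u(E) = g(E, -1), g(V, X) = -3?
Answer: -1/714254 ≈ -1.4001e-6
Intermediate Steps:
u(E) = -3
h(F, N) = -3 + F
1/(-713335 + h(-916, u(13 - 1*(-10)))) = 1/(-713335 + (-3 - 916)) = 1/(-713335 - 919) = 1/(-714254) = -1/714254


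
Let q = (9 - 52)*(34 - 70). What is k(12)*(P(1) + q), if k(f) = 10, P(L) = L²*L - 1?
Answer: 15480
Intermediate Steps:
P(L) = -1 + L³ (P(L) = L³ - 1 = -1 + L³)
q = 1548 (q = -43*(-36) = 1548)
k(12)*(P(1) + q) = 10*((-1 + 1³) + 1548) = 10*((-1 + 1) + 1548) = 10*(0 + 1548) = 10*1548 = 15480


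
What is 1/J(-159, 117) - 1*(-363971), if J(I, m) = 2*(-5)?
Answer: 3639709/10 ≈ 3.6397e+5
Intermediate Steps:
J(I, m) = -10
1/J(-159, 117) - 1*(-363971) = 1/(-10) - 1*(-363971) = -1/10 + 363971 = 3639709/10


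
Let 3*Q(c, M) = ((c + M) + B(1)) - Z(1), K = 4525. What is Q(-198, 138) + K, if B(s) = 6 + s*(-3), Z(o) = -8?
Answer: 13526/3 ≈ 4508.7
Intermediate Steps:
B(s) = 6 - 3*s
Q(c, M) = 11/3 + M/3 + c/3 (Q(c, M) = (((c + M) + (6 - 3*1)) - 1*(-8))/3 = (((M + c) + (6 - 3)) + 8)/3 = (((M + c) + 3) + 8)/3 = ((3 + M + c) + 8)/3 = (11 + M + c)/3 = 11/3 + M/3 + c/3)
Q(-198, 138) + K = (11/3 + (⅓)*138 + (⅓)*(-198)) + 4525 = (11/3 + 46 - 66) + 4525 = -49/3 + 4525 = 13526/3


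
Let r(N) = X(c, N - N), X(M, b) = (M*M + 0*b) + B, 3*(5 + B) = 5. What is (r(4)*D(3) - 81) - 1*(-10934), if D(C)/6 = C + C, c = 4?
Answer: 11309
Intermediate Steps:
B = -10/3 (B = -5 + (⅓)*5 = -5 + 5/3 = -10/3 ≈ -3.3333)
D(C) = 12*C (D(C) = 6*(C + C) = 6*(2*C) = 12*C)
X(M, b) = -10/3 + M² (X(M, b) = (M*M + 0*b) - 10/3 = (M² + 0) - 10/3 = M² - 10/3 = -10/3 + M²)
r(N) = 38/3 (r(N) = -10/3 + 4² = -10/3 + 16 = 38/3)
(r(4)*D(3) - 81) - 1*(-10934) = (38*(12*3)/3 - 81) - 1*(-10934) = ((38/3)*36 - 81) + 10934 = (456 - 81) + 10934 = 375 + 10934 = 11309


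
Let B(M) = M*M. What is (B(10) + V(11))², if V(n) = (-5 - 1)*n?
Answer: 1156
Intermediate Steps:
B(M) = M²
V(n) = -6*n
(B(10) + V(11))² = (10² - 6*11)² = (100 - 66)² = 34² = 1156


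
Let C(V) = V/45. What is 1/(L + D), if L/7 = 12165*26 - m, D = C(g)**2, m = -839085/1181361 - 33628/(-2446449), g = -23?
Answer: 650281373345025/1439745809459725325534 ≈ 4.5166e-7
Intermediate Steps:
C(V) = V/45 (C(V) = V*(1/45) = V/45)
m = -671017283819/963379812363 (m = -839085*1/1181361 - 33628*(-1/2446449) = -279695/393787 + 33628/2446449 = -671017283819/963379812363 ≈ -0.69652)
D = 529/2025 (D = ((1/45)*(-23))**2 = (-23/45)**2 = 529/2025 ≈ 0.26123)
L = 2132956503087039623/963379812363 (L = 7*(12165*26 - 1*(-671017283819/963379812363)) = 7*(316290 + 671017283819/963379812363) = 7*(304708071869577089/963379812363) = 2132956503087039623/963379812363 ≈ 2.2140e+6)
1/(L + D) = 1/(2132956503087039623/963379812363 + 529/2025) = 1/(1439745809459725325534/650281373345025) = 650281373345025/1439745809459725325534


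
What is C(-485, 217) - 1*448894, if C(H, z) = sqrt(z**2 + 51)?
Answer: -448894 + 2*sqrt(11785) ≈ -4.4868e+5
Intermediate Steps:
C(H, z) = sqrt(51 + z**2)
C(-485, 217) - 1*448894 = sqrt(51 + 217**2) - 1*448894 = sqrt(51 + 47089) - 448894 = sqrt(47140) - 448894 = 2*sqrt(11785) - 448894 = -448894 + 2*sqrt(11785)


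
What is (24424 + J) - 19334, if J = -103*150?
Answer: -10360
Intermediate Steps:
J = -15450
(24424 + J) - 19334 = (24424 - 15450) - 19334 = 8974 - 19334 = -10360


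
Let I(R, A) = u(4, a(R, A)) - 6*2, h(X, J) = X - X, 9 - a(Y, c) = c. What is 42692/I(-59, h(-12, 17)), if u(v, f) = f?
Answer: -42692/3 ≈ -14231.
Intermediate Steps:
a(Y, c) = 9 - c
h(X, J) = 0
I(R, A) = -3 - A (I(R, A) = (9 - A) - 6*2 = (9 - A) - 12 = -3 - A)
42692/I(-59, h(-12, 17)) = 42692/(-3 - 1*0) = 42692/(-3 + 0) = 42692/(-3) = 42692*(-⅓) = -42692/3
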